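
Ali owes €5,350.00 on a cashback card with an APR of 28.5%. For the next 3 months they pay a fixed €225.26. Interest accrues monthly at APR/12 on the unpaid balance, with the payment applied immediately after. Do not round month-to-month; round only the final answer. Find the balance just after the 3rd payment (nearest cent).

€5,048.36

Monthly rate r = 28.5%/12 = 2.375% = 0.02375.
Each month: B ← B·(1+r) − €225.26.
Month 1: interest €127.06; balance after payment €5,251.80.
Month 2: interest €124.73; balance after payment €5,151.27.
Month 3: interest €122.34; balance after payment €5,048.36.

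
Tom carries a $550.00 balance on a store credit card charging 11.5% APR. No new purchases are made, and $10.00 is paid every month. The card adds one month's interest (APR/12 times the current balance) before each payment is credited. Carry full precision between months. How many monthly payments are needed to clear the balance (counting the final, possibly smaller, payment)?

Monthly rate r = 11.5%/12 = 0.958333% = 0.00958333.
Recurrence: B ← B·(1+r) − $10.00.
Month 1: interest $5.27; balance after payment $545.27.
Month 2: interest $5.23; balance after payment $540.50.
Closed form: n = −ln(1 − rB₀/P)/ln(1+r) = −ln(0.47292)/ln(1.00958) ≈ 78.513, so the balance reaches zero during payment 79.

79 months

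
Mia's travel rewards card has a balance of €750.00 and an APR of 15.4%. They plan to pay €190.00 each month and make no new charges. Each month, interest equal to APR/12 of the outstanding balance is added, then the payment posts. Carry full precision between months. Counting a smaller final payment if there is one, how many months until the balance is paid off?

5 payments

Monthly rate r = 15.4%/12 = 1.28333% = 0.0128333.
Recurrence: B ← B·(1+r) − €190.00.
Month 1: interest €9.62; balance after payment €569.62.
Month 2: interest €7.31; balance after payment €386.94.
Month 3: interest €4.97; balance after payment €201.90.
Month 4: interest €2.59; balance after payment €14.49.
Month 5: interest €0.19; balance after payment €0.00.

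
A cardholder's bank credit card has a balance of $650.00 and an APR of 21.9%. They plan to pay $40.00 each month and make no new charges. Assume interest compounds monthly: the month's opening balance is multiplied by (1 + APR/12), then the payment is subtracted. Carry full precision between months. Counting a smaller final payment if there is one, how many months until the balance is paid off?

20 months

Monthly rate r = 21.9%/12 = 1.825% = 0.01825.
Recurrence: B ← B·(1+r) − $40.00.
Month 1: interest $11.86; balance after payment $621.86.
Month 2: interest $11.35; balance after payment $593.21.
Closed form: n = −ln(1 − rB₀/P)/ln(1+r) = −ln(0.70344)/ln(1.01825) ≈ 19.451, so the balance reaches zero during payment 20.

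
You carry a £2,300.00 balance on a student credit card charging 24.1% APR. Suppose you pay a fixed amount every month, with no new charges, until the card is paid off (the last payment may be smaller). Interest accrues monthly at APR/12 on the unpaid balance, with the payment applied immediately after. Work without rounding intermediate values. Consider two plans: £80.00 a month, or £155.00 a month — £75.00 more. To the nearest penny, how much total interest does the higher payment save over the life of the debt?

£707.05

Monthly rate r = 24.1%/12 = 2.00833% = 0.0200833.
At £80.00/mo: n = ⌈−ln(1 − rB₀/P)/ln(1+r)⌉ = 44 payments (last £25.49); total interest = total paid − £2,300.00 = £1,165.49.
At £155.00/mo: 18 payments (last £123.44); total interest £458.44.
Interest saved = £1,165.49 − £458.44 = £707.05.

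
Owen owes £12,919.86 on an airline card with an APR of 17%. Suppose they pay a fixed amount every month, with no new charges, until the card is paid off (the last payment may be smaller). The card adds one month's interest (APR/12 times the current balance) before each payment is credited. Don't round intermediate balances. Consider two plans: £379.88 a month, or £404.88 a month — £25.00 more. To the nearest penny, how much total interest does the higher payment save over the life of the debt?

£438.40

Monthly rate r = 17%/12 = 1.41667% = 0.0141667.
At £379.88/mo: n = ⌈−ln(1 − rB₀/P)/ln(1+r)⌉ = 47 payments (last £279.38); total interest = total paid − £12,919.86 = £4,834.00.
At £404.88/mo: 43 payments (last £310.50); total interest £4,395.60.
Interest saved = £4,834.00 − £4,395.60 = £438.40.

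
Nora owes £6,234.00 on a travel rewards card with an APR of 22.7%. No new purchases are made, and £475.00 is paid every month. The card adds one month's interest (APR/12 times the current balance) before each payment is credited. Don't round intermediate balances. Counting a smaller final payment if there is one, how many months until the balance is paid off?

Monthly rate r = 22.7%/12 = 1.89167% = 0.0189167.
Recurrence: B ← B·(1+r) − £475.00.
Month 1: interest £117.93; balance after payment £5,876.93.
Month 2: interest £111.17; balance after payment £5,513.10.
Closed form: n = −ln(1 − rB₀/P)/ln(1+r) = −ln(0.75173)/ln(1.01892) ≈ 15.228, so the balance reaches zero during payment 16.

16 months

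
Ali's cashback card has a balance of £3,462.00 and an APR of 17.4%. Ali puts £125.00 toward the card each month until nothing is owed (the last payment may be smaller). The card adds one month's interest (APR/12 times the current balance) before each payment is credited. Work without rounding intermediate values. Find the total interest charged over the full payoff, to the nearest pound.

Monthly rate r = 17.4%/12 = 1.45% = 0.0145.
Payoff takes n = ⌈−ln(1 − rB₀/P)/ln(1+r)⌉ = ⌈35.669⌉ = 36 payments; the last is £83.79.
Total paid = 35·£125.00 + £83.79 = £4,458.79.
Total interest = total paid − principal = £4,458.79 − £3,462.00 = £996.79.

£997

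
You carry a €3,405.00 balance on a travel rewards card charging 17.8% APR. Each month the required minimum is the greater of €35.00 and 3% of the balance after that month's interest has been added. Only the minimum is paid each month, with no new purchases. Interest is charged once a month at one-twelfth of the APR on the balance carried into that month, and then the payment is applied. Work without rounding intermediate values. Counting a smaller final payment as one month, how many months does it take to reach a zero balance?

Monthly rate r = 17.8%/12 = 1.48333% = 0.0148333.
While 3% of the post-interest balance exceeds €35.00, each month B ← (B·(1+r))·(1 − 0.03), i.e. B shrinks by the factor (1+r)·0.97 = 0.98439.
This holds for months 1–70. Entering month 71 the balance is €1,131.80; 3% of the post-interest balance is now below €35.00, so the flat €35.00 minimum applies from here.
From month 71 a fixed €35.00 at rate r clears €1,131.80 in 45 more payments. Total: 70 + 45 = 115 months.

115 months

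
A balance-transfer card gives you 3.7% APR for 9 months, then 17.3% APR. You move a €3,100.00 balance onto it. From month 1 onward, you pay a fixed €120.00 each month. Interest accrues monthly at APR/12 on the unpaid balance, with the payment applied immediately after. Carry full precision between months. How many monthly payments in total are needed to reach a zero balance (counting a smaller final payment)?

30 payments

Promo months 1–9 at r₀ = 3.7%/12 = 0.00308333; months 10+ at r₁ = 17.3%/12 = 0.0144167.
After month 9: iterate B ← B·(1+r₀) − €120.00 for 9 months → €2,093.68.
Then at r₁ with €120.00/mo: n₂ = −ln(1 − r₁·B/P)/ln(1+r₁) ≈ 20.24 → 21 more payments.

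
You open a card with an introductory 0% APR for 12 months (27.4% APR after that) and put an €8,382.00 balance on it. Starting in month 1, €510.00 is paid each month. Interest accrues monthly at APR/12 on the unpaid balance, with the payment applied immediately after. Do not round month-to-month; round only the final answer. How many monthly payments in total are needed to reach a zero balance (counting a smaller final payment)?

Promo months 1–12 at r₀ = 0%/12 = 0; months 13+ at r₁ = 27.4%/12 = 0.0228333.
After month 12 (no interest yet): B = €8,382.00 − 12·€510.00 = €2,262.00.
Then at r₁ with €510.00/mo: n₂ = −ln(1 − r₁·B/P)/ln(1+r₁) ≈ 4.73 → 5 more payments.

17 months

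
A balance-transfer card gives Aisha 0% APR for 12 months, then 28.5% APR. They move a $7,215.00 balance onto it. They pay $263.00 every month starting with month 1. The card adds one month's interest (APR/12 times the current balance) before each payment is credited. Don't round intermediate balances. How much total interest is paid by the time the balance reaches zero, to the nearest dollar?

$1,057

Promo months 1–12 at r₀ = 0%/12 = 0; months 13+ at r₁ = 28.5%/12 = 0.02375.
After month 12 (no interest yet): B = $7,215.00 − 12·$263.00 = $4,059.00.
Then at r₁ with $263.00/mo: n₂ = −ln(1 − r₁·B/P)/ln(1+r₁) ≈ 19.45 → 20 more payments.
Total paid = 31·$263.00 + $119.43 = $8,272.43; interest = $8,272.43 − $7,215.00 = $1,057.43.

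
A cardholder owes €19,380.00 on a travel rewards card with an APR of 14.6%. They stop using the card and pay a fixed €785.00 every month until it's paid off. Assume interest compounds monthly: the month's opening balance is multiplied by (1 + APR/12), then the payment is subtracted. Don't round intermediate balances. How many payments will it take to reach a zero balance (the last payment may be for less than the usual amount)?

Monthly rate r = 14.6%/12 = 1.21667% = 0.0121667.
Recurrence: B ← B·(1+r) − €785.00.
Month 1: interest €235.79; balance after payment €18,830.79.
Month 2: interest €229.11; balance after payment €18,274.90.
Closed form: n = −ln(1 − rB₀/P)/ln(1+r) = −ln(0.69963)/ln(1.01217) ≈ 29.537, so the balance reaches zero during payment 30.

30 payments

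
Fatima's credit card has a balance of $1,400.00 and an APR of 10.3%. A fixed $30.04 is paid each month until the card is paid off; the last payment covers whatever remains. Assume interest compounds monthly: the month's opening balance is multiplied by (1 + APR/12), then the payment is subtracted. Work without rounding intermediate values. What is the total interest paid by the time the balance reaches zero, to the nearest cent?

Monthly rate r = 10.3%/12 = 0.858333% = 0.00858333.
Payoff takes n = ⌈−ln(1 − rB₀/P)/ln(1+r)⌉ = ⌈59.773⌉ = 60 payments; the last is $23.24.
Total paid = 59·$30.04 + $23.24 = $1,795.60.
Total interest = total paid − principal = $1,795.60 − $1,400.00 = $395.60.

$395.60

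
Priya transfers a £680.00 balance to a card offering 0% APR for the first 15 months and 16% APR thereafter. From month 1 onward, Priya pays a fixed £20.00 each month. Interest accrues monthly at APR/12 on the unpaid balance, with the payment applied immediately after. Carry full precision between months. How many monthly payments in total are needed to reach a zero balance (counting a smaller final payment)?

Promo months 1–15 at r₀ = 0%/12 = 0; months 16+ at r₁ = 16%/12 = 0.0133333.
After month 15 (no interest yet): B = £680.00 − 15·£20.00 = £380.00.
Then at r₁ with £20.00/mo: n₂ = −ln(1 − r₁·B/P)/ln(1+r₁) ≈ 22.06 → 23 more payments.

38 months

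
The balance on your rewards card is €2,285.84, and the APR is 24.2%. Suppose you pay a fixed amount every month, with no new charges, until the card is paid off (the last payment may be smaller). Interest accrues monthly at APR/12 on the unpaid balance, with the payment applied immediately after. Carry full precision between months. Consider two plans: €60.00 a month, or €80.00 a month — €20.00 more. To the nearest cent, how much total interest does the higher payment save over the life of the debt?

€954.43

Monthly rate r = 24.2%/12 = 2.01667% = 0.0201667.
At €60.00/mo: n = ⌈−ln(1 − rB₀/P)/ln(1+r)⌉ = 74 payments (last €14.46); total interest = total paid − €2,285.84 = €2,108.62.
At €80.00/mo: 44 payments (last €0.03); total interest €1,154.19.
Interest saved = €2,108.62 − €1,154.19 = €954.43.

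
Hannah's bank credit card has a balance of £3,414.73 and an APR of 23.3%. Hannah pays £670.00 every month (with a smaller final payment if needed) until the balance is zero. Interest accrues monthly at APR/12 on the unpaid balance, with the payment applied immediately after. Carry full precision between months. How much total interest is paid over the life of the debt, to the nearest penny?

£217.37

Monthly rate r = 23.3%/12 = 1.94167% = 0.0194167.
Payoff takes n = ⌈−ln(1 − rB₀/P)/ln(1+r)⌉ = ⌈5.419⌉ = 6 payments; the last is £282.10.
Total paid = 5·£670.00 + £282.10 = £3,632.10.
Total interest = total paid − principal = £3,632.10 − £3,414.73 = £217.37.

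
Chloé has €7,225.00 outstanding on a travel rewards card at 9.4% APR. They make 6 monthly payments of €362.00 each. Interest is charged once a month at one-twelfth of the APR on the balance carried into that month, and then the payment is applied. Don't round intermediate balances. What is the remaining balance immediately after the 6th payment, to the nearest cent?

€5,356.31

Monthly rate r = 9.4%/12 = 0.783333% = 0.00783333.
Each month: B ← B·(1+r) − €362.00.
Month 1: interest €56.60; balance after payment €6,919.60.
Month 2: interest €54.20; balance after payment €6,611.80.
Month 3: interest €51.79; balance after payment €6,301.59.
Month 4: interest €49.36; balance after payment €5,988.95.
Month 5: interest €46.91; balance after payment €5,673.87.
Month 6: interest €44.45; balance after payment €5,356.31.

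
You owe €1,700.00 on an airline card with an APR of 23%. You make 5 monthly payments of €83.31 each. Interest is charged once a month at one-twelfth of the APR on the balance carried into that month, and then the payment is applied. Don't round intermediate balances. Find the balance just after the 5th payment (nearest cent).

€1,436.46

Monthly rate r = 23%/12 = 1.91667% = 0.0191667.
Each month: B ← B·(1+r) − €83.31.
Month 1: interest €32.58; balance after payment €1,649.27.
Month 2: interest €31.61; balance after payment €1,597.57.
Month 3: interest €30.62; balance after payment €1,544.88.
Month 4: interest €29.61; balance after payment €1,491.18.
Month 5: interest €28.58; balance after payment €1,436.46.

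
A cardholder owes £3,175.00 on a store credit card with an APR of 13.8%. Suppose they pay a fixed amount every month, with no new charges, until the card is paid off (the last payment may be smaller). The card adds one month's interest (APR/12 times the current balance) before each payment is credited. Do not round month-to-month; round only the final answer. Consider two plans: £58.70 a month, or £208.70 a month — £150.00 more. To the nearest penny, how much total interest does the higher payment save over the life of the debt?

£1,484.32

Monthly rate r = 13.8%/12 = 1.15% = 0.0115.
At £58.70/mo: n = ⌈−ln(1 − rB₀/P)/ln(1+r)⌉ = 86 payments (last £5.10); total interest = total paid − £3,175.00 = £1,819.60.
At £208.70/mo: 17 payments (last £171.08); total interest £335.28.
Interest saved = £1,819.60 − £335.28 = £1,484.32.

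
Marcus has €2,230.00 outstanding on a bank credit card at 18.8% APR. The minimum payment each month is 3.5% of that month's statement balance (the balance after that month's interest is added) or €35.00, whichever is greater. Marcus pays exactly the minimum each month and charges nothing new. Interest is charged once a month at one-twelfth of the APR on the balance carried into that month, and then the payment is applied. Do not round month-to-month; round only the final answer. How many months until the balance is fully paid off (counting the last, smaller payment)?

79 months

Monthly rate r = 18.8%/12 = 1.56667% = 0.0156667.
While 3.5% of the post-interest balance exceeds €35.00, each month B ← (B·(1+r))·(1 − 0.035), i.e. B shrinks by the factor (1+r)·0.965 = 0.98012.
This holds for months 1–41. Entering month 42 the balance is €978.87; 3.5% of the post-interest balance is now below €35.00, so the flat €35.00 minimum applies from here.
From month 42 a fixed €35.00 at rate r clears €978.87 in 38 more payments. Total: 41 + 38 = 79 months.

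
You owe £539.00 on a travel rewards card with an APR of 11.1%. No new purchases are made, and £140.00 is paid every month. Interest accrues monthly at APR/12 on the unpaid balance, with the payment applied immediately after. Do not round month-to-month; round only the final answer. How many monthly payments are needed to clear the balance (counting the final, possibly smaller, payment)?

Monthly rate r = 11.1%/12 = 0.925% = 0.00925.
Recurrence: B ← B·(1+r) − £140.00.
Month 1: interest £4.99; balance after payment £403.99.
Month 2: interest £3.74; balance after payment £267.72.
Month 3: interest £2.48; balance after payment £130.20.
Month 4: interest £1.20; balance after payment £0.00.

4 months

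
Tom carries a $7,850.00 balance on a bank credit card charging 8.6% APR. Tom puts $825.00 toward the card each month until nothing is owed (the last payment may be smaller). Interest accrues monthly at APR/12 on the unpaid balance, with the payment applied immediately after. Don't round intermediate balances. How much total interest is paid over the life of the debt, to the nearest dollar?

$310

Monthly rate r = 8.6%/12 = 0.716667% = 0.00716667.
Payoff takes n = ⌈−ln(1 − rB₀/P)/ln(1+r)⌉ = ⌈9.890⌉ = 10 payments; the last is $734.87.
Total paid = 9·$825.00 + $734.87 = $8,159.87.
Total interest = total paid − principal = $8,159.87 − $7,850.00 = $309.87.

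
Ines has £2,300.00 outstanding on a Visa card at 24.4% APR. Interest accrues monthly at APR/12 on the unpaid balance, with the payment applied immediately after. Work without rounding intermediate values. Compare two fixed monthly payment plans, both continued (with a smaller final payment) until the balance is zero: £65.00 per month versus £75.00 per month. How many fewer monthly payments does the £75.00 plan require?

Monthly rate r = 24.4%/12 = 2.03333% = 0.0203333.
At £65.00/mo: n = ⌈−ln(1 − rB₀/P)/ln(1+r)⌉ = 64 payments (last £9.72); total interest = total paid − £2,300.00 = £1,804.72.
At £75.00/mo: 49 payments (last £40.33); total interest £1,340.33.
Payments saved = 64 − 49 = 15.

15 fewer payments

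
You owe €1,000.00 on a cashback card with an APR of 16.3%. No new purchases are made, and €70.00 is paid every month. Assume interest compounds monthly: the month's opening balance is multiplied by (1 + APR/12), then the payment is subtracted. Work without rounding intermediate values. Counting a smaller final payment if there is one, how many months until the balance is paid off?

Monthly rate r = 16.3%/12 = 1.35833% = 0.0135833.
Recurrence: B ← B·(1+r) − €70.00.
Month 1: interest €13.58; balance after payment €943.58.
Month 2: interest €12.82; balance after payment €886.40.
Closed form: n = −ln(1 − rB₀/P)/ln(1+r) = −ln(0.80595)/ln(1.01358) ≈ 15.990, so the balance reaches zero during payment 16.

16 payments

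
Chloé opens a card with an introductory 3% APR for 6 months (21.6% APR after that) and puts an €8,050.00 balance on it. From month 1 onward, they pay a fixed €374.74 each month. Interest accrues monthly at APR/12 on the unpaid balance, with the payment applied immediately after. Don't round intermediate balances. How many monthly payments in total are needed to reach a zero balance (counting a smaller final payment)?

25 payments

Promo months 1–6 at r₀ = 3%/12 = 0.0025; months 7+ at r₁ = 21.6%/12 = 0.018.
After month 6: iterate B ← B·(1+r₀) − €374.74 for 6 months → €5,908.97.
Then at r₁ with €374.74/mo: n₂ = −ln(1 − r₁·B/P)/ln(1+r₁) ≈ 18.71 → 19 more payments.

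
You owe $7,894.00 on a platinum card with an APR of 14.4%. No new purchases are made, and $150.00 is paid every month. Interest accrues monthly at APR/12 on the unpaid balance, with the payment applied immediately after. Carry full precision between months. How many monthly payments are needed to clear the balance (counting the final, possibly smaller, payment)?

84 months

Monthly rate r = 14.4%/12 = 1.2% = 0.012.
Recurrence: B ← B·(1+r) − $150.00.
Month 1: interest $94.73; balance after payment $7,838.73.
Month 2: interest $94.06; balance after payment $7,782.79.
Closed form: n = −ln(1 − rB₀/P)/ln(1+r) = −ln(0.36848)/ln(1.012) ≈ 83.696, so the balance reaches zero during payment 84.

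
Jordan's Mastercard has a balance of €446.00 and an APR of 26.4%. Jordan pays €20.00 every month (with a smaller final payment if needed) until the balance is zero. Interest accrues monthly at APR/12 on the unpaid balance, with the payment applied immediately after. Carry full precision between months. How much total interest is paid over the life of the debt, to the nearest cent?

€173.92

Monthly rate r = 26.4%/12 = 2.2% = 0.022.
Payoff takes n = ⌈−ln(1 − rB₀/P)/ln(1+r)⌉ = ⌈30.996⌉ = 31 payments; the last is €19.92.
Total paid = 30·€20.00 + €19.92 = €619.92.
Total interest = total paid − principal = €619.92 − €446.00 = €173.92.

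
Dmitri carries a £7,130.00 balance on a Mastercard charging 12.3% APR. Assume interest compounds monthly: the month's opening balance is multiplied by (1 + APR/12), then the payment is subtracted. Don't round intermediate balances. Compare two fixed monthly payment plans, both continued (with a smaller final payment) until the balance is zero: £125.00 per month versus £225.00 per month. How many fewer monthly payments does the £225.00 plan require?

Monthly rate r = 12.3%/12 = 1.025% = 0.01025.
At £125.00/mo: n = ⌈−ln(1 − rB₀/P)/ln(1+r)⌉ = 87 payments (last £20.25); total interest = total paid − £7,130.00 = £3,640.25.
At £225.00/mo: 39 payments (last £116.02); total interest £1,536.02.
Payments saved = 87 − 39 = 48.

48 fewer payments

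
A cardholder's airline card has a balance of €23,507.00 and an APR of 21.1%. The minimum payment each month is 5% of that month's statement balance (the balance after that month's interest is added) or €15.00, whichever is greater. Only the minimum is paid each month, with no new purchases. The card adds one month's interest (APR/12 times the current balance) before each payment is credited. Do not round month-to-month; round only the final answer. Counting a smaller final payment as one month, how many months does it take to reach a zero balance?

154 months

Monthly rate r = 21.1%/12 = 1.75833% = 0.0175833.
While 5% of the post-interest balance exceeds €15.00, each month B ← (B·(1+r))·(1 − 0.05), i.e. B shrinks by the factor (1+r)·0.95 = 0.9667.
This holds for months 1–130. Entering month 131 the balance is €287.98; 5% of the post-interest balance is now below €15.00, so the flat €15.00 minimum applies from here.
From month 131 a fixed €15.00 at rate r clears €287.98 in 24 more payments. Total: 130 + 24 = 154 months.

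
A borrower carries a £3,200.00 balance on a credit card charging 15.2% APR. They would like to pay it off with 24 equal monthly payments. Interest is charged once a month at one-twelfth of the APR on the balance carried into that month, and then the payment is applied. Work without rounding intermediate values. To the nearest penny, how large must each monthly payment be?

£155.46

Monthly rate r = 15.2%/12 = 1.26667% = 0.0126667.
Level-payment amortization: P = B₀·r / (1 − (1+r)^(−n)) = 3200.00·0.0126667 / (1 − 1.01267^(−24)).
Denominator 1 − (1+r)^(−24) = 0.260729043.
P = 40.5333 / 0.260729043 ≈ 155.46.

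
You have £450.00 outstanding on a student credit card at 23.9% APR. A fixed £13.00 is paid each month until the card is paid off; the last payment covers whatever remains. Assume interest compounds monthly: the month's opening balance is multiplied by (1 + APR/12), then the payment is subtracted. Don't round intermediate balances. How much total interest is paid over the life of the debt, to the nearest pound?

Monthly rate r = 23.9%/12 = 1.99167% = 0.0199167.
Payoff takes n = ⌈−ln(1 − rB₀/P)/ln(1+r)⌉ = ⌈59.294⌉ = 60 payments; the last is £3.84.
Total paid = 59·£13.00 + £3.84 = £770.84.
Total interest = total paid − principal = £770.84 − £450.00 = £320.84.

£321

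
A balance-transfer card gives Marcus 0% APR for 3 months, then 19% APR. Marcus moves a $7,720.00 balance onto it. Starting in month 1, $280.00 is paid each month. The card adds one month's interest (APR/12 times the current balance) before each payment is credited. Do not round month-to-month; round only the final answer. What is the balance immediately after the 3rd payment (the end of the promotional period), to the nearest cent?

$6,880.00

Promo months 1–3 at r₀ = 0%/12 = 0; months 4+ at r₁ = 19%/12 = 0.0158333.
After month 3 (no interest yet): B = $7,720.00 − 3·$280.00 = $6,880.00.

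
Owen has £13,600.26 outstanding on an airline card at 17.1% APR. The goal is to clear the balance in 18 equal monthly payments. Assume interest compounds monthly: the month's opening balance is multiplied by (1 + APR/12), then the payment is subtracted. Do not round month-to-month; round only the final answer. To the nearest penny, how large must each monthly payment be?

Monthly rate r = 17.1%/12 = 1.425% = 0.01425.
Level-payment amortization: P = B₀·r / (1 − (1+r)^(−n)) = 13600.26·0.01425 / (1 − 1.01425^(−18)).
Denominator 1 − (1+r)^(−18) = 0.224842943.
P = 193.804 / 0.224842943 ≈ 861.95.

£861.95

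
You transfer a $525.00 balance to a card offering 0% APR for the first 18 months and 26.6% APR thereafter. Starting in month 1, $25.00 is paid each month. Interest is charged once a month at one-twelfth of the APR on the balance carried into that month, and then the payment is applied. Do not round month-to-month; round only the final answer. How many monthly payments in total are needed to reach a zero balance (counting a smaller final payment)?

Promo months 1–18 at r₀ = 0%/12 = 0; months 19+ at r₁ = 26.6%/12 = 0.0221667.
After month 18 (no interest yet): B = $525.00 − 18·$25.00 = $75.00.
Then at r₁ with $25.00/mo: n₂ = −ln(1 − r₁·B/P)/ln(1+r₁) ≈ 3.14 → 4 more payments.

22 months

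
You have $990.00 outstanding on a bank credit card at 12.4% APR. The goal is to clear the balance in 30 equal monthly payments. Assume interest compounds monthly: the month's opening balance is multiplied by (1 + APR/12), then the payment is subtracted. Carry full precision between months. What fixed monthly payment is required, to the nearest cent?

$38.55

Monthly rate r = 12.4%/12 = 1.03333% = 0.0103333.
Level-payment amortization: P = B₀·r / (1 − (1+r)^(−n)) = 990.00·0.0103333 / (1 − 1.01033^(−30)).
Denominator 1 − (1+r)^(−30) = 0.265385408.
P = 10.23 / 0.265385408 ≈ 38.55.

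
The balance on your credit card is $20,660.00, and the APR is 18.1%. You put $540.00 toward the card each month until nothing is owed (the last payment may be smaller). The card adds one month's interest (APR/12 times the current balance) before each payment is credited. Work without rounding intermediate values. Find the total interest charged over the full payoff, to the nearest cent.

$10,381.98

Monthly rate r = 18.1%/12 = 1.50833% = 0.0150833.
Payoff takes n = ⌈−ln(1 − rB₀/P)/ln(1+r)⌉ = ⌈57.483⌉ = 58 payments; the last is $261.98.
Total paid = 57·$540.00 + $261.98 = $31,041.98.
Total interest = total paid − principal = $31,041.98 − $20,660.00 = $10,381.98.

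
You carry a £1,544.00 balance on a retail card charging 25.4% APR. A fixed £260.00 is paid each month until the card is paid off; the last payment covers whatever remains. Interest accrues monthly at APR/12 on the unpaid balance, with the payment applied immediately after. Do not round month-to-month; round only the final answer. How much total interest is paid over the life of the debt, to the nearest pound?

Monthly rate r = 25.4%/12 = 2.11667% = 0.0211667.
Payoff takes n = ⌈−ln(1 − rB₀/P)/ln(1+r)⌉ = ⌈6.413⌉ = 7 payments; the last is £108.09.
Total paid = 6·£260.00 + £108.09 = £1,668.09.
Total interest = total paid − principal = £1,668.09 − £1,544.00 = £124.09.

£124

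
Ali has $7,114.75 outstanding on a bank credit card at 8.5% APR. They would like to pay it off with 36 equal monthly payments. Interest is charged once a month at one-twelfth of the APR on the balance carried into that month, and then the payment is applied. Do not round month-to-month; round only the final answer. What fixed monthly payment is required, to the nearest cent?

$224.60

Monthly rate r = 8.5%/12 = 0.708333% = 0.00708333.
Level-payment amortization: P = B₀·r / (1 − (1+r)^(−n)) = 7114.75·0.00708333 / (1 − 1.00708^(−36)).
Denominator 1 − (1+r)^(−36) = 0.22438663.
P = 50.3961 / 0.22438663 ≈ 224.60.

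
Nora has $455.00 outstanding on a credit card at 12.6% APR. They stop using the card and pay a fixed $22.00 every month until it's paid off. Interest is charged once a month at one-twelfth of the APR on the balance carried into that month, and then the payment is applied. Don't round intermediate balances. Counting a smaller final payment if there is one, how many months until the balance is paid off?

Monthly rate r = 12.6%/12 = 1.05% = 0.0105.
Recurrence: B ← B·(1+r) − $22.00.
Month 1: interest $4.78; balance after payment $437.78.
Month 2: interest $4.60; balance after payment $420.37.
Closed form: n = −ln(1 − rB₀/P)/ln(1+r) = −ln(0.78284)/ln(1.0105) ≈ 23.439, so the balance reaches zero during payment 24.

24 months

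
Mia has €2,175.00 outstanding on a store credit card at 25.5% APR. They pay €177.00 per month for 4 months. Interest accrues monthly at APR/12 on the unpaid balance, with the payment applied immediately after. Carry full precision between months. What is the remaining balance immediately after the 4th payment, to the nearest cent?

Monthly rate r = 25.5%/12 = 2.125% = 0.02125.
Each month: B ← B·(1+r) − €177.00.
Month 1: interest €46.22; balance after payment €2,044.22.
Month 2: interest €43.44; balance after payment €1,910.66.
Month 3: interest €40.60; balance after payment €1,774.26.
Month 4: interest €37.70; balance after payment €1,634.96.

€1,634.96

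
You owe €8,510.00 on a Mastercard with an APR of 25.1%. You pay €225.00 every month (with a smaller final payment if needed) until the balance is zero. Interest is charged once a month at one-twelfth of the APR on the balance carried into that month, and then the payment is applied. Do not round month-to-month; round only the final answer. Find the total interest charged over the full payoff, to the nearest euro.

€8,511

Monthly rate r = 25.1%/12 = 2.09167% = 0.0209167.
Payoff takes n = ⌈−ln(1 − rB₀/P)/ln(1+r)⌉ = ⌈75.647⌉ = 76 payments; the last is €146.20.
Total paid = 75·€225.00 + €146.20 = €17,021.20.
Total interest = total paid − principal = €17,021.20 − €8,510.00 = €8,511.20.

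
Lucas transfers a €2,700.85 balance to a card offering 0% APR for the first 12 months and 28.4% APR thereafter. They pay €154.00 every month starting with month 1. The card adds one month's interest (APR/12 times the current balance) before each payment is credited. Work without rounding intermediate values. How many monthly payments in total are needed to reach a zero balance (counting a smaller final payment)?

Promo months 1–12 at r₀ = 0%/12 = 0; months 13+ at r₁ = 28.4%/12 = 0.0236667.
After month 12 (no interest yet): B = €2,700.85 − 12·€154.00 = €852.85.
Then at r₁ with €154.00/mo: n₂ = −ln(1 − r₁·B/P)/ln(1+r₁) ≈ 6.01 → 7 more payments.

19 months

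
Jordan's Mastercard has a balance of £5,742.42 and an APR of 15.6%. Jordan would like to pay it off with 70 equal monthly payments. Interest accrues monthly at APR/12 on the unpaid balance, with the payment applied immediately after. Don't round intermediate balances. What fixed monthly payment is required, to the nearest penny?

£125.44

Monthly rate r = 15.6%/12 = 1.3% = 0.013.
Level-payment amortization: P = B₀·r / (1 − (1+r)^(−n)) = 5742.42·0.013 / (1 − 1.013^(−70)).
Denominator 1 − (1+r)^(−70) = 0.595108346.
P = 74.6515 / 0.595108346 ≈ 125.44.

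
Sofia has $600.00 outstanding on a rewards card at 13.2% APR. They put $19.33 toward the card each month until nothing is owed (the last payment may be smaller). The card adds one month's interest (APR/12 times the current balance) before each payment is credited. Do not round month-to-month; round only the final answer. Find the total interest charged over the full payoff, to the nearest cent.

Monthly rate r = 13.2%/12 = 1.1% = 0.011.
Payoff takes n = ⌈−ln(1 − rB₀/P)/ln(1+r)⌉ = ⌈38.181⌉ = 39 payments; the last is $3.51.
Total paid = 38·$19.33 + $3.51 = $738.05.
Total interest = total paid − principal = $738.05 − $600.00 = $138.05.

$138.05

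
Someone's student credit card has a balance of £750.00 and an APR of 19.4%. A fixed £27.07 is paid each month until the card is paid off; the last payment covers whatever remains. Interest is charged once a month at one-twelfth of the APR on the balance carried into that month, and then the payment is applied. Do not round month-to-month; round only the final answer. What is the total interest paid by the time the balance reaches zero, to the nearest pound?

£253

Monthly rate r = 19.4%/12 = 1.61667% = 0.0161667.
Payoff takes n = ⌈−ln(1 − rB₀/P)/ln(1+r)⌉ = ⌈37.042⌉ = 38 payments; the last is £1.13.
Total paid = 37·£27.07 + £1.13 = £1,002.72.
Total interest = total paid − principal = £1,002.72 − £750.00 = £252.72.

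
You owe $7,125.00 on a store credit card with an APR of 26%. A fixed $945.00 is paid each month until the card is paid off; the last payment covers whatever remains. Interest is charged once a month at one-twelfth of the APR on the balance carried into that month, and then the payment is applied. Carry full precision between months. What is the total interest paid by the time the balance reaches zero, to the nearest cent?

Monthly rate r = 26%/12 = 2.16667% = 0.0216667.
Payoff takes n = ⌈−ln(1 − rB₀/P)/ln(1+r)⌉ = ⌈8.321⌉ = 9 payments; the last is $305.47.
Total paid = 8·$945.00 + $305.47 = $7,865.47.
Total interest = total paid − principal = $7,865.47 − $7,125.00 = $740.47.

$740.47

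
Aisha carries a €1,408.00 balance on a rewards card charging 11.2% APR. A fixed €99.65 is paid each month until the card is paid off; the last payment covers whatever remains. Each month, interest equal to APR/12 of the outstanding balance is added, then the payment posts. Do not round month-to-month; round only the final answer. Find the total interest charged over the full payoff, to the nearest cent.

Monthly rate r = 11.2%/12 = 0.933333% = 0.00933333.
Payoff takes n = ⌈−ln(1 − rB₀/P)/ln(1+r)⌉ = ⌈15.223⌉ = 16 payments; the last is €22.27.
Total paid = 15·€99.65 + €22.27 = €1,517.02.
Total interest = total paid − principal = €1,517.02 − €1,408.00 = €109.02.

€109.02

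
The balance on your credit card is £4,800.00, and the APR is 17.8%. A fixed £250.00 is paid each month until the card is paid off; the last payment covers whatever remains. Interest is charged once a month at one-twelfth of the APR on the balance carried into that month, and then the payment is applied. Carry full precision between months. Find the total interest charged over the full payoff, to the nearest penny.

Monthly rate r = 17.8%/12 = 1.48333% = 0.0148333.
Payoff takes n = ⌈−ln(1 − rB₀/P)/ln(1+r)⌉ = ⌈22.764⌉ = 23 payments; the last is £191.45.
Total paid = 22·£250.00 + £191.45 = £5,691.45.
Total interest = total paid − principal = £5,691.45 − £4,800.00 = £891.45.

£891.45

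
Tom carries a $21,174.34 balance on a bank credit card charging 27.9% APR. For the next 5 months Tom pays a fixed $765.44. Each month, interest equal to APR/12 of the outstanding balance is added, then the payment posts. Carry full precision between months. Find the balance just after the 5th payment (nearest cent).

$19,743.66

Monthly rate r = 27.9%/12 = 2.325% = 0.02325.
Each month: B ← B·(1+r) − $765.44.
Month 1: interest $492.30; balance after payment $20,901.20.
Month 2: interest $485.95; balance after payment $20,621.72.
Month 3: interest $479.45; balance after payment $20,335.73.
Month 4: interest $472.81; balance after payment $20,043.10.
Month 5: interest $466.00; balance after payment $19,743.66.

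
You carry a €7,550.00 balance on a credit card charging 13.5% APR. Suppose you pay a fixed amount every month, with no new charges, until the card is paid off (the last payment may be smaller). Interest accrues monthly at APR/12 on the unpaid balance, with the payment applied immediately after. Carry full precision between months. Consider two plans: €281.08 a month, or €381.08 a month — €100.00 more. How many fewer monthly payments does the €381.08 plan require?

10 fewer payments

Monthly rate r = 13.5%/12 = 1.125% = 0.01125.
At €281.08/mo: n = ⌈−ln(1 − rB₀/P)/ln(1+r)⌉ = 33 payments (last €45.64); total interest = total paid − €7,550.00 = €1,490.20.
At €381.08/mo: 23 payments (last €206.63); total interest €1,040.39.
Payments saved = 33 − 23 = 10.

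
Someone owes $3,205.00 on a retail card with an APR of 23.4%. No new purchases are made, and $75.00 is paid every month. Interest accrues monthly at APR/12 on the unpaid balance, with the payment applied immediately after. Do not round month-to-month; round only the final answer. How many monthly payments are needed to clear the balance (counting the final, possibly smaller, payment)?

93 payments

Monthly rate r = 23.4%/12 = 1.95% = 0.0195.
Recurrence: B ← B·(1+r) − $75.00.
Month 1: interest $62.50; balance after payment $3,192.50.
Month 2: interest $62.25; balance after payment $3,179.75.
Closed form: n = −ln(1 − rB₀/P)/ln(1+r) = −ln(0.1667)/ln(1.0195) ≈ 92.768, so the balance reaches zero during payment 93.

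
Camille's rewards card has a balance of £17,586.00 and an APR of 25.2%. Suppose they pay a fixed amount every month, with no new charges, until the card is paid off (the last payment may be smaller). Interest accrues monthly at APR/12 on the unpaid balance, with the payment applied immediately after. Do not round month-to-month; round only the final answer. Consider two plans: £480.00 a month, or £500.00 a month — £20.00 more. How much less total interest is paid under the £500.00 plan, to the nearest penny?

Monthly rate r = 25.2%/12 = 2.1% = 0.021.
At £480.00/mo: n = ⌈−ln(1 − rB₀/P)/ln(1+r)⌉ = 71 payments (last £283.88); total interest = total paid − £17,586.00 = £16,297.88.
At £500.00/mo: 65 payments (last £281.97); total interest £14,695.97.
Interest saved = £16,297.88 − £14,695.97 = £1,601.91.

£1,601.91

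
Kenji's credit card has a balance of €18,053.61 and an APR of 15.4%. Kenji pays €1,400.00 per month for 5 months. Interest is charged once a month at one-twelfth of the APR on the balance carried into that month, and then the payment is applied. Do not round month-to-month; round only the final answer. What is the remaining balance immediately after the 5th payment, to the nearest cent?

Monthly rate r = 15.4%/12 = 1.28333% = 0.0128333.
Each month: B ← B·(1+r) − €1,400.00.
Month 1: interest €231.69; balance after payment €16,885.30.
Month 2: interest €216.69; balance after payment €15,701.99.
Month 3: interest €201.51; balance after payment €14,503.50.
Month 4: interest €186.13; balance after payment €13,289.63.
Month 5: interest €170.55; balance after payment €12,060.18.

€12,060.18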